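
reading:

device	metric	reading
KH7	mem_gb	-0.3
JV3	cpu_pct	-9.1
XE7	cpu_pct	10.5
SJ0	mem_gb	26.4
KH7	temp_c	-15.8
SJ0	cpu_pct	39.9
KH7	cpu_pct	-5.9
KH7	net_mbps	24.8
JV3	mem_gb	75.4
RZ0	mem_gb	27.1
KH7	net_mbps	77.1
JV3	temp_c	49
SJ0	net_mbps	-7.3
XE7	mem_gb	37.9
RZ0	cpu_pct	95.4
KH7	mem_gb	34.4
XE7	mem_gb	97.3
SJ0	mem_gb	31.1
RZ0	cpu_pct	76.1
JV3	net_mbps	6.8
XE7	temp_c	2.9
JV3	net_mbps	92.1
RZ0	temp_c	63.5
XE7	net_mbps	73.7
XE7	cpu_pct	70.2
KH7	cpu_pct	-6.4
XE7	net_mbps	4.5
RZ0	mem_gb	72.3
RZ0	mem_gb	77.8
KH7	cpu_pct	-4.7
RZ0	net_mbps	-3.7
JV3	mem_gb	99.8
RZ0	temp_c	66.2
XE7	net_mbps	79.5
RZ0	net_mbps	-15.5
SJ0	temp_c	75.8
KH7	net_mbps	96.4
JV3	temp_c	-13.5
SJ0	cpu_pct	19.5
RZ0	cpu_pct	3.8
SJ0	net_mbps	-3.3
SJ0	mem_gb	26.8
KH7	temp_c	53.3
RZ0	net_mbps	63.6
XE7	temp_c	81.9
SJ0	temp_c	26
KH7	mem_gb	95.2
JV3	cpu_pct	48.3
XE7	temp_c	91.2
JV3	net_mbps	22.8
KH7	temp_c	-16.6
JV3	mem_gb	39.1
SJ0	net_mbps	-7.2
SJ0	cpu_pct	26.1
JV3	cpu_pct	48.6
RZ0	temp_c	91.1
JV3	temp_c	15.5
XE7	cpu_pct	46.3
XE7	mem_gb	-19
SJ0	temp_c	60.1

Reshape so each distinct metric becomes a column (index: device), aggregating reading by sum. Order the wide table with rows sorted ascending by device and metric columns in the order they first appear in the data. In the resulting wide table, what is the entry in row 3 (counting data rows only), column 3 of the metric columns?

With rows sorted ascending by device, row 3 is device=RZ0. metric columns in first-appearance order: mem_gb, cpu_pct, temp_c, net_mbps; column 3 is temp_c.
Long rows with device=RZ0, metric=temp_c: 63.5 + 66.2 + 91.1 = 220.8.

220.8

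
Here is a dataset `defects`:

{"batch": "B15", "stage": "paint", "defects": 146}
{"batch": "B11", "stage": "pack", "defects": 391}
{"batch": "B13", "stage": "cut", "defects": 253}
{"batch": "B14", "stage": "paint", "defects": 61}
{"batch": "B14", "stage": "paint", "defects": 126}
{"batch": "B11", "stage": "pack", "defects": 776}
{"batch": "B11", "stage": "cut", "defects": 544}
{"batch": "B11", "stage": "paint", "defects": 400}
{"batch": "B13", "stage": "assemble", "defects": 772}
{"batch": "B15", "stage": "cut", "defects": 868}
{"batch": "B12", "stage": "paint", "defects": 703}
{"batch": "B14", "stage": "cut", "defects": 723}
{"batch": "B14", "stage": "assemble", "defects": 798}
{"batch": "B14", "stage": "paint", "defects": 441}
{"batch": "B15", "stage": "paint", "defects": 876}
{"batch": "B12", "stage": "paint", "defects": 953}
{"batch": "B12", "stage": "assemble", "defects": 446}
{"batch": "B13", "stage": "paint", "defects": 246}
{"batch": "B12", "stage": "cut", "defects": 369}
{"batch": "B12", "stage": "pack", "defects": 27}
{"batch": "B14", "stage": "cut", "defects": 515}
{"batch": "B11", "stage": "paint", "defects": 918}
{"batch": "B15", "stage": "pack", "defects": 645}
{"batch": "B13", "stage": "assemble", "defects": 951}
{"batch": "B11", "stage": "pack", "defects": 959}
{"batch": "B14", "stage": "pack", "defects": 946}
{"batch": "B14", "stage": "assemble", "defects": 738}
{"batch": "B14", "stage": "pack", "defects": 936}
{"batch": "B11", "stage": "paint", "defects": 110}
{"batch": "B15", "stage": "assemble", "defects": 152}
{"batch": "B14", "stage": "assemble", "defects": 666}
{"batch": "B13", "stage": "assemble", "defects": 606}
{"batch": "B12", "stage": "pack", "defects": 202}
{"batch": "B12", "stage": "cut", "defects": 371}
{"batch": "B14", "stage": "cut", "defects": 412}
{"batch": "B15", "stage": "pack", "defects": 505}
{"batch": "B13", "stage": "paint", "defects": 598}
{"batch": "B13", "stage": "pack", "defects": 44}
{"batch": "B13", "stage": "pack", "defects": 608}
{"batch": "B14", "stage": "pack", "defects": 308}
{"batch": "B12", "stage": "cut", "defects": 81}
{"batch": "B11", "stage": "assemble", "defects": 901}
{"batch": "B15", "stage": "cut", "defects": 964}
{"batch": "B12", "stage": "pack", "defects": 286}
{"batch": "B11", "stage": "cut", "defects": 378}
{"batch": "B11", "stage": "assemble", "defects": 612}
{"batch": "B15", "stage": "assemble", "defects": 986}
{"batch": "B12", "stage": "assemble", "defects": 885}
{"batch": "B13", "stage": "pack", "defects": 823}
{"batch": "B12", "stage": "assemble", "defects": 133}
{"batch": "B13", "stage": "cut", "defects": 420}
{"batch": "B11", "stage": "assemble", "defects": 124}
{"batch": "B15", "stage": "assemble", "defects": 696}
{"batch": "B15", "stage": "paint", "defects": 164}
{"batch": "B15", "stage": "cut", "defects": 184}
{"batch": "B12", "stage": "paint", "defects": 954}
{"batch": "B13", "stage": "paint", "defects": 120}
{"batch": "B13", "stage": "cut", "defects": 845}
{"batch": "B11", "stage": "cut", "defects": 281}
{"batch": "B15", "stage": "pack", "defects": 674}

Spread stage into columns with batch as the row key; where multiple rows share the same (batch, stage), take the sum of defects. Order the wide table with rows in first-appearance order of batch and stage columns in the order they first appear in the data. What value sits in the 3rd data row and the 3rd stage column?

With rows in first-appearance order of batch, row 3 is batch=B13. stage columns in first-appearance order: paint, pack, cut, assemble; column 3 is cut.
Long rows with batch=B13, stage=cut: 253 + 420 + 845 = 1518.

1518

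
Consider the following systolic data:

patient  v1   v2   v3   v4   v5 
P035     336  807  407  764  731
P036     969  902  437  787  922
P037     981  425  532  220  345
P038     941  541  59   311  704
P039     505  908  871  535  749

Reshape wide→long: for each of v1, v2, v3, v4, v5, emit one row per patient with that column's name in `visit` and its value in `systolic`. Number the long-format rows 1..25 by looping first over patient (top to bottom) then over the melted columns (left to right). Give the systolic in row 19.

25 rows total (5 × 5). Row 19: index ⌊(19-1)/5⌋ = 3 into patient → P038; (19-1) mod 5 = 3 into the melted columns → v4.
So row 19 is (P038, v4, 311); systolic = 311.

311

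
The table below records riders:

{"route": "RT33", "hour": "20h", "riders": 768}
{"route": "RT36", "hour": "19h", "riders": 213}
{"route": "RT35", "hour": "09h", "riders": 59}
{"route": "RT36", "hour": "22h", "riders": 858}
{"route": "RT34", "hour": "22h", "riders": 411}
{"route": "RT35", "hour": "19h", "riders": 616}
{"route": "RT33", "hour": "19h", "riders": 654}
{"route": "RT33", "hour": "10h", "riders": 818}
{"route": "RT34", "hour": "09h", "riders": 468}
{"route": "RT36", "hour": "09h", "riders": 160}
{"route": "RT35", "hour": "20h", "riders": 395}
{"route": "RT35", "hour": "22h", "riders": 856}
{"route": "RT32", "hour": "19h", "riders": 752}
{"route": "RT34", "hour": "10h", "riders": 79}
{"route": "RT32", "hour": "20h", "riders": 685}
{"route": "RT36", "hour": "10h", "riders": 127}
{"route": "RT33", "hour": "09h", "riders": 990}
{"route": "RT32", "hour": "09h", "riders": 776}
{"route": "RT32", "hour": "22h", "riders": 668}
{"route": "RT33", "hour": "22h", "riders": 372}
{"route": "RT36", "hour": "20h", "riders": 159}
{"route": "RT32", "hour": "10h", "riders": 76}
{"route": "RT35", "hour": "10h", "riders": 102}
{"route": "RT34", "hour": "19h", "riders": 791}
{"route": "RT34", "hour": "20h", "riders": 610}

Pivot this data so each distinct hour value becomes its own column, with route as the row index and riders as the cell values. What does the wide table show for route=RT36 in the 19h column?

Wide layout: rows indexed by route, columns are the 5 distinct hour values (20h, 19h, 09h, 22h, 10h).
Cell (route=RT36, hour=19h) draws from the long row where route=RT36 and hour=19h, which has riders=213.

213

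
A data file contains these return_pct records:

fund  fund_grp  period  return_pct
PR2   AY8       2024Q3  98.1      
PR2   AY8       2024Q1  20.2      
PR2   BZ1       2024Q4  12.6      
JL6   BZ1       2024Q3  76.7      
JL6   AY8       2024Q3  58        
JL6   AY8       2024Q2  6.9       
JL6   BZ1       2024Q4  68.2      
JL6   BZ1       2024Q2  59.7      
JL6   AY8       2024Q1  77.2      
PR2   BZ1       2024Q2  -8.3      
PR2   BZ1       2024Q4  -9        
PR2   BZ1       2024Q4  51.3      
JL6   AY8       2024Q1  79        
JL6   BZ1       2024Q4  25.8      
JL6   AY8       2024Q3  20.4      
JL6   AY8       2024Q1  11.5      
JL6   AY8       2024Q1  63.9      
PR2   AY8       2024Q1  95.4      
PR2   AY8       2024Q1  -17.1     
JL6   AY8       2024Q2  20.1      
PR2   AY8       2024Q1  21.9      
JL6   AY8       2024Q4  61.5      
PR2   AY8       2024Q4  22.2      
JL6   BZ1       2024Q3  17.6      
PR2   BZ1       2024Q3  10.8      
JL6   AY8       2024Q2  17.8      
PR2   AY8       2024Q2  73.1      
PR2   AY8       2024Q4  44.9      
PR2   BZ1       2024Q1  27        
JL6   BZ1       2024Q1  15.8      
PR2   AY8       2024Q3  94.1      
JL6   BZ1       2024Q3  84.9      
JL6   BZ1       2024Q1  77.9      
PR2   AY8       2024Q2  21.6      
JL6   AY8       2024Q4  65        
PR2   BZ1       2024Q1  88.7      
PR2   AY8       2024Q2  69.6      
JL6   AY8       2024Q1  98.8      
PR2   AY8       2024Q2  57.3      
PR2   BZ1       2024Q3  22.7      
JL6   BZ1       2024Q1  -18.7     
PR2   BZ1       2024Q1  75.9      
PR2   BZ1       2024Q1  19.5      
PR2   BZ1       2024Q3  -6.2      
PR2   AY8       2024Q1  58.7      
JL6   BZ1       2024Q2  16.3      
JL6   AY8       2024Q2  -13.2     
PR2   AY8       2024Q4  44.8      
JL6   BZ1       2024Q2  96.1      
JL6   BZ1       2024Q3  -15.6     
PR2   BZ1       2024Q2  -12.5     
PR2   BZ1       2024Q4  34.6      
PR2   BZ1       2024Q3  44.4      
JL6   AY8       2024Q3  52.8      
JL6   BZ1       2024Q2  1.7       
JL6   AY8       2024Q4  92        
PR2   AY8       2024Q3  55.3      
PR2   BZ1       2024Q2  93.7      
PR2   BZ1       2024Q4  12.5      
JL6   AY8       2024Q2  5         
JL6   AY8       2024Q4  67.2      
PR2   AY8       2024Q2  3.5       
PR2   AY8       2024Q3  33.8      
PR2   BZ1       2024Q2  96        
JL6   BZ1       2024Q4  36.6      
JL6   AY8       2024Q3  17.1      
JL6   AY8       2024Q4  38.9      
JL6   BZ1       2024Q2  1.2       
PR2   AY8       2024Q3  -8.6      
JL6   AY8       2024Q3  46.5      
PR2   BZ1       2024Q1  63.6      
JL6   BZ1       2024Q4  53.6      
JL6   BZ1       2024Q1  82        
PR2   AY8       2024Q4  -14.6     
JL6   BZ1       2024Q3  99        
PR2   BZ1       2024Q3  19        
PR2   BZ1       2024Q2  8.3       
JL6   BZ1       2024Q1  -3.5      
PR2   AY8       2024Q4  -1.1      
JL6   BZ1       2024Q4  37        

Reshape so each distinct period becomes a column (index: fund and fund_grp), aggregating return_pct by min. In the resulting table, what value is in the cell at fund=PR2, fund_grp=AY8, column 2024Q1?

Rows with fund=PR2, fund_grp=AY8 and period=2024Q1: return_pct values are 20.2, 95.4, -17.1, 21.9, 58.7.
min(20.2, 95.4, -17.1, 21.9, 58.7) = -17.1.

-17.1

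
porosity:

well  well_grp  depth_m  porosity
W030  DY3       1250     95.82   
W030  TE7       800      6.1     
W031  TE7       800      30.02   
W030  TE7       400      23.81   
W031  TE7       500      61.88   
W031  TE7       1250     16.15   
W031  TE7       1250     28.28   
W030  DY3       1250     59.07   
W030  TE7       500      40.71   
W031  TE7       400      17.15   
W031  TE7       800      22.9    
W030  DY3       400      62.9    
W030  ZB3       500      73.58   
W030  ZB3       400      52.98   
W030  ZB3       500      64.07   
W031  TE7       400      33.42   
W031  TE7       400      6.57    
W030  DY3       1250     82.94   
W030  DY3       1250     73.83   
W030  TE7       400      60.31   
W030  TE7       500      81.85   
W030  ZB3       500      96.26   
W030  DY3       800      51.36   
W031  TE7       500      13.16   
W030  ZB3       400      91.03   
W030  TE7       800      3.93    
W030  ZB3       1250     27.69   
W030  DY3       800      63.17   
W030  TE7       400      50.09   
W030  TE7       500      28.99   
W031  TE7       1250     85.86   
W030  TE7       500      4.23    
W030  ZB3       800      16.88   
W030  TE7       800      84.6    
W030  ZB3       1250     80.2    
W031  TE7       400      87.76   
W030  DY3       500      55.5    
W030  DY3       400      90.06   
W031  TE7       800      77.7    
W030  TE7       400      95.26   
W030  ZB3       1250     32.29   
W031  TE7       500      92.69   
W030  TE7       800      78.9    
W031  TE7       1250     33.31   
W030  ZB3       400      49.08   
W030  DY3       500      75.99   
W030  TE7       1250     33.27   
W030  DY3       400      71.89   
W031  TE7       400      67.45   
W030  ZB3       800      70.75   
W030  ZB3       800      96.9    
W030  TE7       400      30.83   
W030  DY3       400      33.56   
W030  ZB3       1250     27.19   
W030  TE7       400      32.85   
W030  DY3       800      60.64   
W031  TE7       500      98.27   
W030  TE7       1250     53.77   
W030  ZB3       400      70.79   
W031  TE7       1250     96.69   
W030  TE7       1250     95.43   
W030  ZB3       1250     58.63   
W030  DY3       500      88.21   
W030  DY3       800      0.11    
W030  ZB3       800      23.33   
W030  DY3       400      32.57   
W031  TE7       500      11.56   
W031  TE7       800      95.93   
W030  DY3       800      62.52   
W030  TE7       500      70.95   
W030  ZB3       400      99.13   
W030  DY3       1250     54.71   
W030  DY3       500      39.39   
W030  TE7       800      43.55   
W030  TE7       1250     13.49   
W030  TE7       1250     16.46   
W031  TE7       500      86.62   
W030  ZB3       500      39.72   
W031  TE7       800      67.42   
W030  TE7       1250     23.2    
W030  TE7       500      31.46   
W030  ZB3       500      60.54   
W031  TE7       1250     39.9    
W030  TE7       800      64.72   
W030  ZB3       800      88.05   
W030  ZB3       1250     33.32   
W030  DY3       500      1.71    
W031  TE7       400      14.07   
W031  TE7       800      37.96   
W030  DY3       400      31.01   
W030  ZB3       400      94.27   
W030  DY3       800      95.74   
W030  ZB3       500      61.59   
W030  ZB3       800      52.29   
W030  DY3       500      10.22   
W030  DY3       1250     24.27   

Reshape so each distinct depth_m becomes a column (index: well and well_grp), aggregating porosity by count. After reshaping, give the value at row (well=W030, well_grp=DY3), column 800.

Rows with well=W030, well_grp=DY3 and depth_m=800: porosity values are 51.36, 63.17, 60.64, 0.11, 62.52, 95.74.
6 rows match — count = 6.

6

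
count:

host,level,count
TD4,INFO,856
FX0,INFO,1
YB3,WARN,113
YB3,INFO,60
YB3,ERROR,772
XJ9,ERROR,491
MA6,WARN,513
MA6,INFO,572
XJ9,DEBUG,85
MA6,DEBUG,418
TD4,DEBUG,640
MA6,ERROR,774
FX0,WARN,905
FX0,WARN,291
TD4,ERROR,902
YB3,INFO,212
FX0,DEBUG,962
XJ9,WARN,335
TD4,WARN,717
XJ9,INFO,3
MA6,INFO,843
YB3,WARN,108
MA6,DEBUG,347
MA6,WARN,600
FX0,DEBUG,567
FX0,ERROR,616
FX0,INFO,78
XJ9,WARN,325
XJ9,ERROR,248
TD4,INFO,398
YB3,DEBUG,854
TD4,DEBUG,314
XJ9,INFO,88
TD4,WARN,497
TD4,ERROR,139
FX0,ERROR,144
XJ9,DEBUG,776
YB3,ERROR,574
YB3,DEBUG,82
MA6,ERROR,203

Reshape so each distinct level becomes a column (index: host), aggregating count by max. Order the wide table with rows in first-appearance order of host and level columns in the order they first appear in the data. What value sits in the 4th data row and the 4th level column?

776

With rows in first-appearance order of host, row 4 is host=XJ9. level columns in first-appearance order: INFO, WARN, ERROR, DEBUG; column 4 is DEBUG.
Long rows with host=XJ9, level=DEBUG: max(85, 776) = 776.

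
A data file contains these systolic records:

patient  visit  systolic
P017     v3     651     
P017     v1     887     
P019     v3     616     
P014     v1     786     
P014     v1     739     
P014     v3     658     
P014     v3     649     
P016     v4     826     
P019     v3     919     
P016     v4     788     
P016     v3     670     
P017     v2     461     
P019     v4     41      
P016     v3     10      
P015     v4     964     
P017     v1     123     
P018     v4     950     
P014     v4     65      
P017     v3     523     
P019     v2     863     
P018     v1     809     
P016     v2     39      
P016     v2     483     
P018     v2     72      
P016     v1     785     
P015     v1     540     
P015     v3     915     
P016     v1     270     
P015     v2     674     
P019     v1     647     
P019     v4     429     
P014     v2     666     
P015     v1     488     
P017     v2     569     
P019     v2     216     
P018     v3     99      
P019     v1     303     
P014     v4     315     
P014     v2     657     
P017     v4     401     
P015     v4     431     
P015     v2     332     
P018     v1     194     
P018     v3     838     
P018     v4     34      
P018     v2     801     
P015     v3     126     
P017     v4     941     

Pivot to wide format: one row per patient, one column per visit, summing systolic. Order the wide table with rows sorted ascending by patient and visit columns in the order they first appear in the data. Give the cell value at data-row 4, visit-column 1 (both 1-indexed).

1174

With rows sorted ascending by patient, row 4 is patient=P017. visit columns in first-appearance order: v3, v1, v4, v2; column 1 is v3.
Long rows with patient=P017, visit=v3: 651 + 523 = 1174.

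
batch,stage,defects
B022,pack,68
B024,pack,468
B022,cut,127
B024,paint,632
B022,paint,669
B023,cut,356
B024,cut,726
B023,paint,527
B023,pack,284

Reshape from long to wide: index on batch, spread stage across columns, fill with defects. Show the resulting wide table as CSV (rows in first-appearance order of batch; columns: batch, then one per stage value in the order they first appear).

Columns: batch plus the 3 distinct stage values (pack, cut, paint).
For example, row B022 column pack takes defects=68 from the long row (B022, pack).

batch,pack,cut,paint
B022,68,127,669
B024,468,726,632
B023,284,356,527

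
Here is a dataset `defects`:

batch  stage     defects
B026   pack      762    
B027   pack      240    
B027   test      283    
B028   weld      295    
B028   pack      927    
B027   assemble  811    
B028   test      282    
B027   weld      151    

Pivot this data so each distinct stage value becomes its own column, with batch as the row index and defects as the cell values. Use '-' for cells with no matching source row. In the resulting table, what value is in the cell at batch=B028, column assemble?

-

No long-format row has batch=B028 and stage=assemble, so the cell is -.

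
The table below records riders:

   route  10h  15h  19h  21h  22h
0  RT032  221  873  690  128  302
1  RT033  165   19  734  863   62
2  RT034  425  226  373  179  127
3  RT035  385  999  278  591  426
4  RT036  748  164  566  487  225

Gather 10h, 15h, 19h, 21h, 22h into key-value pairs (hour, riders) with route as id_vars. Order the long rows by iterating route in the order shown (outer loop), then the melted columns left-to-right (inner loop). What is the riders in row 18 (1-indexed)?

278

25 rows total (5 × 5). Row 18: index ⌊(18-1)/5⌋ = 3 into route → RT035; (18-1) mod 5 = 2 into the melted columns → 19h.
So row 18 is (RT035, 19h, 278); riders = 278.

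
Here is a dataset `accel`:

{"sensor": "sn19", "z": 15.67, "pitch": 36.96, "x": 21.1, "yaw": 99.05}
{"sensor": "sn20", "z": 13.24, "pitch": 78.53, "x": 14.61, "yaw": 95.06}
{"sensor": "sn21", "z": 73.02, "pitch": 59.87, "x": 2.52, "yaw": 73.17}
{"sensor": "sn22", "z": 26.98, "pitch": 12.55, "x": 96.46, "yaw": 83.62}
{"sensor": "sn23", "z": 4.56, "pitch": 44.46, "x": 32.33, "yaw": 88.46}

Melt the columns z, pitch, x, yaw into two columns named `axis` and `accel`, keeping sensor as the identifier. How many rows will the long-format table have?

20

5 sensor values × 4 melted columns = 20 rows.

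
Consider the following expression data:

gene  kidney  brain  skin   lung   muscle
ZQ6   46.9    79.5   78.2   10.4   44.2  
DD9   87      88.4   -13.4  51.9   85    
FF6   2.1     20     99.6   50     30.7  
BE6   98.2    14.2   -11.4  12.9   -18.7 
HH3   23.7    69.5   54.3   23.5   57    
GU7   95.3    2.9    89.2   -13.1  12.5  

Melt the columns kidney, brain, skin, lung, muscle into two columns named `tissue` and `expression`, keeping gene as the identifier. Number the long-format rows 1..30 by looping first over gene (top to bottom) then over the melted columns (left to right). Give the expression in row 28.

30 rows total (6 × 5). Row 28: index ⌊(28-1)/5⌋ = 5 into gene → GU7; (28-1) mod 5 = 2 into the melted columns → skin.
So row 28 is (GU7, skin, 89.2); expression = 89.2.

89.2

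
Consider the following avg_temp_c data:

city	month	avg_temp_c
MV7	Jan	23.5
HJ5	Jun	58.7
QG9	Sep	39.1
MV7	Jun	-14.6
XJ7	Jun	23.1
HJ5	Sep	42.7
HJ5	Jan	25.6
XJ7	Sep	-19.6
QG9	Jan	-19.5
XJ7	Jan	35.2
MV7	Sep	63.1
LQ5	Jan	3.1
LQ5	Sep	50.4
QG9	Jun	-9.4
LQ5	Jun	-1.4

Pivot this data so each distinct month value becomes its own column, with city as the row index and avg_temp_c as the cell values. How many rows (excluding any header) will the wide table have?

5 distinct city values → 5 rows.

5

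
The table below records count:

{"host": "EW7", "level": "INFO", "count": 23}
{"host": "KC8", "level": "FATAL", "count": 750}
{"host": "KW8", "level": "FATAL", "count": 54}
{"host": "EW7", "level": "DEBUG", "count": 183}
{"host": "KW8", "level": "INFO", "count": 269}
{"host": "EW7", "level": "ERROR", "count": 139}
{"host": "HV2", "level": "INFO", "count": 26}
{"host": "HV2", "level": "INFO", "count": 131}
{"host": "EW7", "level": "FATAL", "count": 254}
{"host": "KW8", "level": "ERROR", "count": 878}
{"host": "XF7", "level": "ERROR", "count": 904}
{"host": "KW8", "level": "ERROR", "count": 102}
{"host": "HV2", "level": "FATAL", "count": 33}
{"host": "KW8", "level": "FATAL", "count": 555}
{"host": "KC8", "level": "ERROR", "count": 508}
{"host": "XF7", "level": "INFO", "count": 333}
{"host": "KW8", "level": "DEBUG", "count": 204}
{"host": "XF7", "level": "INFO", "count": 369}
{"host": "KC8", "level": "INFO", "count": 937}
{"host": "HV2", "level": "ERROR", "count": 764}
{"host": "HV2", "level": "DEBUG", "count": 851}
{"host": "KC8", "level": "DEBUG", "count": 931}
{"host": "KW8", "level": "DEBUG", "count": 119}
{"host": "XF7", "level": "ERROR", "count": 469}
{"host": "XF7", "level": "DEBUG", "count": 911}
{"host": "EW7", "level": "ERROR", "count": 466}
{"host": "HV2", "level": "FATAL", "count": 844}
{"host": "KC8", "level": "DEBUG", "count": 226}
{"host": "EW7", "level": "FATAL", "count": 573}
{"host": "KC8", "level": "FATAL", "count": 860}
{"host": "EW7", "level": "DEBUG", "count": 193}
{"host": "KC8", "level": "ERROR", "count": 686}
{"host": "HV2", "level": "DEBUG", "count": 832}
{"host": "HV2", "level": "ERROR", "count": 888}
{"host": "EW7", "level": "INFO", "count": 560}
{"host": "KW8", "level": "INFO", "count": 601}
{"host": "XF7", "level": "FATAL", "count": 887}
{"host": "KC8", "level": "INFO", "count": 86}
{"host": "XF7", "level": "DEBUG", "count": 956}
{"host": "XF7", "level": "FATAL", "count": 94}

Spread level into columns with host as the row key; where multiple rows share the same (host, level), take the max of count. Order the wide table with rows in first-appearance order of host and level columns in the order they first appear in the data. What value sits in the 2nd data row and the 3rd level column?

931

With rows in first-appearance order of host, row 2 is host=KC8. level columns in first-appearance order: INFO, FATAL, DEBUG, ERROR; column 3 is DEBUG.
Long rows with host=KC8, level=DEBUG: max(931, 226) = 931.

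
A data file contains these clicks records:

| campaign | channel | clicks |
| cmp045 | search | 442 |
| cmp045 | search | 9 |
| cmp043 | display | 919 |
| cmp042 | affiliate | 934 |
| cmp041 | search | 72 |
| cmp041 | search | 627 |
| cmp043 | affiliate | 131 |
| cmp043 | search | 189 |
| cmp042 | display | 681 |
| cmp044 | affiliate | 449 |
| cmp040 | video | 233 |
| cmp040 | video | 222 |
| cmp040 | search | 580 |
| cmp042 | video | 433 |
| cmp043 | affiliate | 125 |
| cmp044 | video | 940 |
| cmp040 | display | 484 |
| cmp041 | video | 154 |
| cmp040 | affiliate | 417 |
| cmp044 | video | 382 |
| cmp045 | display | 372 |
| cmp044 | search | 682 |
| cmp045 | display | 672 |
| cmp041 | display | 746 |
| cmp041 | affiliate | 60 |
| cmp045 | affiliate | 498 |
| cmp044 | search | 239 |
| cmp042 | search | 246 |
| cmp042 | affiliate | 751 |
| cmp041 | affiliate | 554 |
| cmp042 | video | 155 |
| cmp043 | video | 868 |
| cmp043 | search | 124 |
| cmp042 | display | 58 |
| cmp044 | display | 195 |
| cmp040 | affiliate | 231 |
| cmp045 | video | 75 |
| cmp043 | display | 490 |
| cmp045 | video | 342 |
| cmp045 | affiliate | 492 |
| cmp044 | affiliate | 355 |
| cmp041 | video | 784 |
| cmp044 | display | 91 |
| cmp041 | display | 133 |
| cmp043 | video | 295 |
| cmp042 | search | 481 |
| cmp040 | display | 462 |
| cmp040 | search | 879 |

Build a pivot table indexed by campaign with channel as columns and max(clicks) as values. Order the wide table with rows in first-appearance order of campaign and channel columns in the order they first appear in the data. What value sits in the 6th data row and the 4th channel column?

With rows in first-appearance order of campaign, row 6 is campaign=cmp040. channel columns in first-appearance order: search, display, affiliate, video; column 4 is video.
Long rows with campaign=cmp040, channel=video: max(233, 222) = 233.

233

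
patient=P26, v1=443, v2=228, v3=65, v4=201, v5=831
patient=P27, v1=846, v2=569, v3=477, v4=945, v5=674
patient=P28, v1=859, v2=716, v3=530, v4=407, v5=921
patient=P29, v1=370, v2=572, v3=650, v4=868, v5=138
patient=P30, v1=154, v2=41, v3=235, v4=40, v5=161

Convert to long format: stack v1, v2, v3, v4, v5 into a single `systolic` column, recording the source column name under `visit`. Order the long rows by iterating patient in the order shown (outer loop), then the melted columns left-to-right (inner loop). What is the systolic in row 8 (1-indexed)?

477

25 rows total (5 × 5). Row 8: index ⌊(8-1)/5⌋ = 1 into patient → P27; (8-1) mod 5 = 2 into the melted columns → v3.
So row 8 is (P27, v3, 477); systolic = 477.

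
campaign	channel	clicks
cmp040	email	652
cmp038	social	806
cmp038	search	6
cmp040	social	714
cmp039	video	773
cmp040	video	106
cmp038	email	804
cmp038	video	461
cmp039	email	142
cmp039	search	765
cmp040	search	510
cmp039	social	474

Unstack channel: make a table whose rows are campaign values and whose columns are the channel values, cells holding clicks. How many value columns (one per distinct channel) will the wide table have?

4 distinct channel values: email, video, social, search.

4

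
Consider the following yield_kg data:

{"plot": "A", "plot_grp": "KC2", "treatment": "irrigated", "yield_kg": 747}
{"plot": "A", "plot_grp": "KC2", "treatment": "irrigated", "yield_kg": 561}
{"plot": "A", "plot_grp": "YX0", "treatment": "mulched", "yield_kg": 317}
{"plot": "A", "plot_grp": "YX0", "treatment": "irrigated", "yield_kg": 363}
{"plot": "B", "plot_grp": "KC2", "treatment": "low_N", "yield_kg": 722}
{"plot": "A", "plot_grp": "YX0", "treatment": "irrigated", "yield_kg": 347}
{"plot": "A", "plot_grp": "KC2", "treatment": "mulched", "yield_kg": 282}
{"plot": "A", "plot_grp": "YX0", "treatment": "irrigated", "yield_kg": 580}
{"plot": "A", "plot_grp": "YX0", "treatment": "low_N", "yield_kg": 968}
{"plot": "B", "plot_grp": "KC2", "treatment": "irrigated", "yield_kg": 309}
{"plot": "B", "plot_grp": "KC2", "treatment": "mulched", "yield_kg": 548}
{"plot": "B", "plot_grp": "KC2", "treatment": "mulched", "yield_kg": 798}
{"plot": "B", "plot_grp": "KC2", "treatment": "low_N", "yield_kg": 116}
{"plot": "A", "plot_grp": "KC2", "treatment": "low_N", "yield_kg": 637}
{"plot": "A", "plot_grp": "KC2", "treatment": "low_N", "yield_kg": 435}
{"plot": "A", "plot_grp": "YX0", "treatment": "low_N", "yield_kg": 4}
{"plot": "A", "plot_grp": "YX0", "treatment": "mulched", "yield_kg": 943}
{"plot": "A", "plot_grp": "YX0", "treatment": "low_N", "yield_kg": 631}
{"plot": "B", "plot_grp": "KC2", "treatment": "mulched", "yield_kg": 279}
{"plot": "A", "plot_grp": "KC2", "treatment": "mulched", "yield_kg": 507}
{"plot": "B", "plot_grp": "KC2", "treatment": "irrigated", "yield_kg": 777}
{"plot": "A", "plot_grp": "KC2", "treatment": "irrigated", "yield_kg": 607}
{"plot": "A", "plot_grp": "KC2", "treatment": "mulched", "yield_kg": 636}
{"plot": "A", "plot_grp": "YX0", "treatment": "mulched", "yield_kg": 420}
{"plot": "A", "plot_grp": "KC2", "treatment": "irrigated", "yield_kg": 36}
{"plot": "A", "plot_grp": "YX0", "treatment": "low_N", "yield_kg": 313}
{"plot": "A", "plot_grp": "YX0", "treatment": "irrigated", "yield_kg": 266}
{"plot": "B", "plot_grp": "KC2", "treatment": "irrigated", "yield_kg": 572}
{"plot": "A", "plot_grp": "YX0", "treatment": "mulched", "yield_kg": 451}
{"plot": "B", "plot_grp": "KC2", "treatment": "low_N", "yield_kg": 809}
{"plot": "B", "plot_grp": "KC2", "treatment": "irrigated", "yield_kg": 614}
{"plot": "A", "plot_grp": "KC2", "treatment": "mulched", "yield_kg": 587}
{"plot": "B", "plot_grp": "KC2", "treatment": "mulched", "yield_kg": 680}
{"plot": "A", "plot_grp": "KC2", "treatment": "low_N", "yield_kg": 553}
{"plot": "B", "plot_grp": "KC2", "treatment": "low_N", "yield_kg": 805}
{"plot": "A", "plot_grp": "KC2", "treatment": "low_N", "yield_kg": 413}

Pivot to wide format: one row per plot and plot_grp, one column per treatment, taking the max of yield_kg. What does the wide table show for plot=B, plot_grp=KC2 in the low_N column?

Rows with plot=B, plot_grp=KC2 and treatment=low_N: yield_kg values are 722, 116, 809, 805.
max(722, 116, 809, 805) = 809.

809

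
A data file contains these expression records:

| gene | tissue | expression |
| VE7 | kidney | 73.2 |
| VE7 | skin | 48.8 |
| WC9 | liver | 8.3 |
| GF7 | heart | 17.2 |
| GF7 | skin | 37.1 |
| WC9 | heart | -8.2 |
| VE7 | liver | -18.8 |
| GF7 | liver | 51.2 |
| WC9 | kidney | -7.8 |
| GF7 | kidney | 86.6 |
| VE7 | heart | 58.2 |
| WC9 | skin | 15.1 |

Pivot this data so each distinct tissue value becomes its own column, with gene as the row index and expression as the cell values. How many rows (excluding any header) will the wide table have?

3 distinct gene values → 3 rows.

3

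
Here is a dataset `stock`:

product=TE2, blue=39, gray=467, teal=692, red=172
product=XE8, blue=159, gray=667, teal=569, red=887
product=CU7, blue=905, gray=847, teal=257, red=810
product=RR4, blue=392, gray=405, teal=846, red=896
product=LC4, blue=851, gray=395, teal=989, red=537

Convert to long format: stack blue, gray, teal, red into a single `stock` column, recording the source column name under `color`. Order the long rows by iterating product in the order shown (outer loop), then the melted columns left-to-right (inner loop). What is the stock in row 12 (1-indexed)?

810

20 rows total (5 × 4). Row 12: index ⌊(12-1)/4⌋ = 2 into product → CU7; (12-1) mod 4 = 3 into the melted columns → red.
So row 12 is (CU7, red, 810); stock = 810.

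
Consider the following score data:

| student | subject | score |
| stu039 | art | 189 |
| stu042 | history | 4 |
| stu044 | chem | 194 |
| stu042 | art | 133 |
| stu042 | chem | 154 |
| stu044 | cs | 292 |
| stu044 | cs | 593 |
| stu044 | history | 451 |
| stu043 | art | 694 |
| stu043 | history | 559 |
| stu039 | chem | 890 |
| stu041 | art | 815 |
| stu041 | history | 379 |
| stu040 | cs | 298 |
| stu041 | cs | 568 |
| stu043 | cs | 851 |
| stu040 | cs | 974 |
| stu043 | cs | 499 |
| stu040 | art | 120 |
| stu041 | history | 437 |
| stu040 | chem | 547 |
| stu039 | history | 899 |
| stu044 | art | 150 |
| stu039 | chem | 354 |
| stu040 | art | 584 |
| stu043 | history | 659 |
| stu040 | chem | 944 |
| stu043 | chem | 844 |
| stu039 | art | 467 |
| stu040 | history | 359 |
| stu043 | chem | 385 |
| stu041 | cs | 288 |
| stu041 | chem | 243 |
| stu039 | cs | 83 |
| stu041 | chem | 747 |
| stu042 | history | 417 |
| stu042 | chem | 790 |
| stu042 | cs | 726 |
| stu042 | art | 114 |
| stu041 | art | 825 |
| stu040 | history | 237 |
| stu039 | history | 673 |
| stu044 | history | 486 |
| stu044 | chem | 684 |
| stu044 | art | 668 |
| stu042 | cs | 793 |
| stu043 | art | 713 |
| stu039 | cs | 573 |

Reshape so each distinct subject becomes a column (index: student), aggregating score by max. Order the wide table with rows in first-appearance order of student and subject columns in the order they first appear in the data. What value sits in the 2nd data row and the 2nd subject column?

417

With rows in first-appearance order of student, row 2 is student=stu042. subject columns in first-appearance order: art, history, chem, cs; column 2 is history.
Long rows with student=stu042, subject=history: max(4, 417) = 417.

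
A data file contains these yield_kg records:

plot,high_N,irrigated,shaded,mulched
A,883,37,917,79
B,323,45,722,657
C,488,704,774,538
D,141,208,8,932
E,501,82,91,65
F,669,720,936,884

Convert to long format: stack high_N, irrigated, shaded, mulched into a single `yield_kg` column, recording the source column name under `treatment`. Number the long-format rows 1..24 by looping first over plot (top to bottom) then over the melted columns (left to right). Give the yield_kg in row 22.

720

24 rows total (6 × 4). Row 22: index ⌊(22-1)/4⌋ = 5 into plot → F; (22-1) mod 4 = 1 into the melted columns → irrigated.
So row 22 is (F, irrigated, 720); yield_kg = 720.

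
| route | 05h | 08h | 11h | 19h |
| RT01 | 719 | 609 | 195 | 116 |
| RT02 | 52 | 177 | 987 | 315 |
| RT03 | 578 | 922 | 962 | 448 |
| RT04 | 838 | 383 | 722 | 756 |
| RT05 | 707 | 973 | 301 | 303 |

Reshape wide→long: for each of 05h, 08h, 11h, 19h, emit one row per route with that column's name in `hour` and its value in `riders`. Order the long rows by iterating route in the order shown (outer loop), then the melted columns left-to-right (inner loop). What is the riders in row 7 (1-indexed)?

20 rows total (5 × 4). Row 7: index ⌊(7-1)/4⌋ = 1 into route → RT02; (7-1) mod 4 = 2 into the melted columns → 11h.
So row 7 is (RT02, 11h, 987); riders = 987.

987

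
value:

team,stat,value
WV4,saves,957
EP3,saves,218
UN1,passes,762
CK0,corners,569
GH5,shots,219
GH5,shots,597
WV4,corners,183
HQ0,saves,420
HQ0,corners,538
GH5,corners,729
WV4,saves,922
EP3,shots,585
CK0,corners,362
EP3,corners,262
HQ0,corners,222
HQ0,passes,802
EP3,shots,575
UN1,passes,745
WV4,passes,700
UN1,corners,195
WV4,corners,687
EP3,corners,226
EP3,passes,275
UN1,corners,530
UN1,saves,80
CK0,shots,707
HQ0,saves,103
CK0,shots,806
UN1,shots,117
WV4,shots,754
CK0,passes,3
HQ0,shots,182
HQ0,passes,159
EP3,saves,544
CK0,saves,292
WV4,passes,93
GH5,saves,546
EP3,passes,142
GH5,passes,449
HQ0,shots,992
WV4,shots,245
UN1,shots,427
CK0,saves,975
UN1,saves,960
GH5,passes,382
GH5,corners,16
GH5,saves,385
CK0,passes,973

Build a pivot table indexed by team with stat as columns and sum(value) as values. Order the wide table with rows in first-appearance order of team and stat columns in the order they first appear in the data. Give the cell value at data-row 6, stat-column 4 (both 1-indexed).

With rows in first-appearance order of team, row 6 is team=HQ0. stat columns in first-appearance order: saves, passes, corners, shots; column 4 is shots.
Long rows with team=HQ0, stat=shots: 182 + 992 = 1174.

1174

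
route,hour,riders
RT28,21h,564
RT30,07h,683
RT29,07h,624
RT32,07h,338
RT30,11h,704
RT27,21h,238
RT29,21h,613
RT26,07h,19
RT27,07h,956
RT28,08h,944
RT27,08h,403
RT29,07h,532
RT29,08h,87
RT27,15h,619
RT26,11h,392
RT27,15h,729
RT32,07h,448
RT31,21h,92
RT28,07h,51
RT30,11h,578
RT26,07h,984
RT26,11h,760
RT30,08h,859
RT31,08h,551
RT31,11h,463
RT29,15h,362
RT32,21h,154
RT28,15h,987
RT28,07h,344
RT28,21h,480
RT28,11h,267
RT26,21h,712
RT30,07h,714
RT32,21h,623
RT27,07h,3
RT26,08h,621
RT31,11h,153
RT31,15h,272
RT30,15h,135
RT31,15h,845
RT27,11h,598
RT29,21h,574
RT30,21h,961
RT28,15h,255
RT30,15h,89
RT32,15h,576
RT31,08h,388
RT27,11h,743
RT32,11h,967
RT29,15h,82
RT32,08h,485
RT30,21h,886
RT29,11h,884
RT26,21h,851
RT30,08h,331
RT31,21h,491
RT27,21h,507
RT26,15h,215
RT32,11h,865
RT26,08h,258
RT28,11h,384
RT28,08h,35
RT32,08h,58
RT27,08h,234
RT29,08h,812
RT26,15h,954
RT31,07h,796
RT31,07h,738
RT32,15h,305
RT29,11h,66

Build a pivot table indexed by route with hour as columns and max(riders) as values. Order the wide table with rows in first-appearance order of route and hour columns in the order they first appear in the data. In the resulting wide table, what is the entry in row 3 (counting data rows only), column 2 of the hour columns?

624

With rows in first-appearance order of route, row 3 is route=RT29. hour columns in first-appearance order: 21h, 07h, 11h, 08h, 15h; column 2 is 07h.
Long rows with route=RT29, hour=07h: max(624, 532) = 624.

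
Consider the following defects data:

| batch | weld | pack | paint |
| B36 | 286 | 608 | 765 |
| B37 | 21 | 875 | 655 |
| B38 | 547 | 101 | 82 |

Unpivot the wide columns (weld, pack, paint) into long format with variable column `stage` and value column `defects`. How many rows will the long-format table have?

3 batch values × 3 melted columns = 9 rows.

9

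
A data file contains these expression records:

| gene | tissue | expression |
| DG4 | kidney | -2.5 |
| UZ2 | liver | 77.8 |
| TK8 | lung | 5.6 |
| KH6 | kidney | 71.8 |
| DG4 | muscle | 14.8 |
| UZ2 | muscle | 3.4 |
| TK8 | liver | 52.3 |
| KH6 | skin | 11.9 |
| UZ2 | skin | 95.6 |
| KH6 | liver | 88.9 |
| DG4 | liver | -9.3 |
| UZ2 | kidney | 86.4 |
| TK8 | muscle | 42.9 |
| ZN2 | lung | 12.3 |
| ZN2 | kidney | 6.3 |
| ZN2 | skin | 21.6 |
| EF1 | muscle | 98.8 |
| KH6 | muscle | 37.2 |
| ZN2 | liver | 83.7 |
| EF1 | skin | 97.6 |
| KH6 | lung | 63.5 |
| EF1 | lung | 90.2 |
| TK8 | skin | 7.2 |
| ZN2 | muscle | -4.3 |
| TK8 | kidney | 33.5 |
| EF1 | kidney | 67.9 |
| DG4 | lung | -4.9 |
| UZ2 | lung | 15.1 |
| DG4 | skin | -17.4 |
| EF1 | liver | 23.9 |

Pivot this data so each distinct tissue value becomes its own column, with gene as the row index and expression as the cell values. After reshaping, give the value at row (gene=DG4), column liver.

Wide layout: rows indexed by gene, columns are the 5 distinct tissue values (kidney, liver, lung, muscle, skin).
Cell (gene=DG4, tissue=liver) draws from the long row where gene=DG4 and tissue=liver, which has expression=-9.3.

-9.3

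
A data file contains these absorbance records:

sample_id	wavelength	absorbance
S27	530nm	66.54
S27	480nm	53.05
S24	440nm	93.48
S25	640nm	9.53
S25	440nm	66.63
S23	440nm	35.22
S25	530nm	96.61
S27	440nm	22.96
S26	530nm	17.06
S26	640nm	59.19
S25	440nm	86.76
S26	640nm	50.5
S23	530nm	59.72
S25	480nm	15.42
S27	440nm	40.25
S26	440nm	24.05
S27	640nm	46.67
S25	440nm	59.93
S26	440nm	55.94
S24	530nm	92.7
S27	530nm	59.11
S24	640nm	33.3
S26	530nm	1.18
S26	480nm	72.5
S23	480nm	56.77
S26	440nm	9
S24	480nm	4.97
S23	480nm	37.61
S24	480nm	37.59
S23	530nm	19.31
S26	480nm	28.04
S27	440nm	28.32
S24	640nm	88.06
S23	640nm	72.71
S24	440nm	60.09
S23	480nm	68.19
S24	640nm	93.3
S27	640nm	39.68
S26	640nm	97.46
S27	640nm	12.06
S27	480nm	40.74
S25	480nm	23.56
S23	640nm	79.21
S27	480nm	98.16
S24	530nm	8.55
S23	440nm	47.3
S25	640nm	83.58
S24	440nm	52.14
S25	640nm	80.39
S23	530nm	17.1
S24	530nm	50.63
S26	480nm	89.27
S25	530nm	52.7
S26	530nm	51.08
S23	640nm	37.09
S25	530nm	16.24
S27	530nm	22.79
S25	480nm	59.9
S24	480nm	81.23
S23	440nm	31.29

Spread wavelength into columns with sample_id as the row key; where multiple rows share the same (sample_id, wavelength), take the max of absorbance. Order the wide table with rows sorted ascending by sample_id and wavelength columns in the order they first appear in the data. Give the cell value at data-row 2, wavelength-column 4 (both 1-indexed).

With rows sorted ascending by sample_id, row 2 is sample_id=S24. wavelength columns in first-appearance order: 530nm, 480nm, 440nm, 640nm; column 4 is 640nm.
Long rows with sample_id=S24, wavelength=640nm: max(33.3, 88.06, 93.3) = 93.3.

93.3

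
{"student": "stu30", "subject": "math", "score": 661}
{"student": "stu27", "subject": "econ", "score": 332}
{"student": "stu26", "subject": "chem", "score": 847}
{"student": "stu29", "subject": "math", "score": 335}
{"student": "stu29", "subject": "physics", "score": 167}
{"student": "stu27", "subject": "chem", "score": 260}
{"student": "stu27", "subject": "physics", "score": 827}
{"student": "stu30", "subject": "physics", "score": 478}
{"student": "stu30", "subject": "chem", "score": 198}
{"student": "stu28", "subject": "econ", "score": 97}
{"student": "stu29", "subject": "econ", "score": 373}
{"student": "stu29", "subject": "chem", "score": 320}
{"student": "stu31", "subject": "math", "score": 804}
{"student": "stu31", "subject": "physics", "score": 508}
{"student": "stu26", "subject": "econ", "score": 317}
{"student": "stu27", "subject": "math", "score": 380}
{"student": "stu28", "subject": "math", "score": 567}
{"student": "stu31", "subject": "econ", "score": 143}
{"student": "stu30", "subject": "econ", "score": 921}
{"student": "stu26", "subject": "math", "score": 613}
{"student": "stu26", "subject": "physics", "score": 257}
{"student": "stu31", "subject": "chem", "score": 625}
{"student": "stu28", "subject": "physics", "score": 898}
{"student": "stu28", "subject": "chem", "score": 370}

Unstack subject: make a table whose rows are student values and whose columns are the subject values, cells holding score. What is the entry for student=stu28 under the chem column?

370

Wide layout: rows indexed by student, columns are the 4 distinct subject values (math, econ, chem, physics).
Cell (student=stu28, subject=chem) draws from the long row where student=stu28 and subject=chem, which has score=370.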